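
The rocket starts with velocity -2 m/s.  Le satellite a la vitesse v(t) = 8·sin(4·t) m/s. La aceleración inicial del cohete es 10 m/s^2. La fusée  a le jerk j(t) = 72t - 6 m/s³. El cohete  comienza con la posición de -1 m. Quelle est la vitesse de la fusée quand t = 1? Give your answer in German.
Wir müssen die Stammfunktion unserer Gleichung für den Ruck j(t) = 72·t - 6 2-mal finden. Durch Integration von dem Ruck und Verwendung der Anfangsbedingung a(0) = 10, erhalten wir a(t) = 36·t^2 - 6·t + 10. Die Stammfunktion von der Beschleunigung, mit v(0) = -2, ergibt die Geschwindigkeit: v(t) = 12·t^3 - 3·t^2 + 10·t - 2. Mit v(t) = 12·t^3 - 3·t^2 + 10·t - 2 und Einsetzen von t = 1, finden wir v = 17.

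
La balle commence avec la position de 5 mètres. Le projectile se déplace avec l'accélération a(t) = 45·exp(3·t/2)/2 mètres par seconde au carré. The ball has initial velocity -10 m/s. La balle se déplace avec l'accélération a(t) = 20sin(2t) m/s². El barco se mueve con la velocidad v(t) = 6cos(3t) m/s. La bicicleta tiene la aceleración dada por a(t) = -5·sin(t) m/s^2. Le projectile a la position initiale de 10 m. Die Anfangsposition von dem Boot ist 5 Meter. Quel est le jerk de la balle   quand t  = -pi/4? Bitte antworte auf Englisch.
We must differentiate our acceleration equation a(t) = 20·sin(2·t) 1 time. Taking d/dt of a(t), we find j(t) = 40·cos(2·t). We have jerk j(t) = 40·cos(2·t). Substituting t = -pi/4: j(-pi/4) = 0.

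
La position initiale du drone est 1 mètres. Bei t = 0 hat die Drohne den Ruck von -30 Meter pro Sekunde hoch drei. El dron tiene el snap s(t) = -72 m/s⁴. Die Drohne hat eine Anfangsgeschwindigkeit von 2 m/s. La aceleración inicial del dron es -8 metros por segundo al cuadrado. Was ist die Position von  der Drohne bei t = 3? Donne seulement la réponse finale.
x(3) = -407.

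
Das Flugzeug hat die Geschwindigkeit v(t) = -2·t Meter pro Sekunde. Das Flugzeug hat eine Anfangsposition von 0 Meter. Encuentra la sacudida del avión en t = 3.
Debemos derivar nuestra ecuación de la velocidad v(t) = -2·t 2 veces. Tomando d/dt de v(t), encontramos a(t) = -2. Tomando d/dt de a(t), encontramos j(t) = 0. De la ecuación de la sacudida j(t) = 0, sustituimos t = 3 para obtener j = 0.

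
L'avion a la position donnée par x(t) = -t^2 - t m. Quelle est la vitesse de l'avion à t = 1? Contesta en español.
Partiendo de la posición x(t) = -t^2 - t, tomamos 1 derivada. Tomando d/dt de x(t), encontramos v(t) = -2·t - 1. De la ecuación de la velocidad v(t) = -2·t - 1, sustituimos t = 1 para obtener v = -3.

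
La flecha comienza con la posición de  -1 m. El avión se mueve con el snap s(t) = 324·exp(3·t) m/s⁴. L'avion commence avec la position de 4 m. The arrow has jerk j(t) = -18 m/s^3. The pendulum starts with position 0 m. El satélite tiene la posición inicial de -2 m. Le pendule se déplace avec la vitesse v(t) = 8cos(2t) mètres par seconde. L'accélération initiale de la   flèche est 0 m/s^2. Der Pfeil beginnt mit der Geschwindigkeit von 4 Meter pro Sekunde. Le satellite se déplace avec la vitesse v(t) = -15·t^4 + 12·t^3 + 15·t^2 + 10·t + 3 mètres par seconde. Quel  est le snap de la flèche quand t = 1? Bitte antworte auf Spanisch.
Para resolver esto, necesitamos tomar 1 derivada de nuestra ecuación de la sacudida j(t) = -18. Tomando d/dt de j(t), encontramos s(t) = 0. Tenemos el snap s(t) = 0. Sustituyendo t = 1: s(1) = 0.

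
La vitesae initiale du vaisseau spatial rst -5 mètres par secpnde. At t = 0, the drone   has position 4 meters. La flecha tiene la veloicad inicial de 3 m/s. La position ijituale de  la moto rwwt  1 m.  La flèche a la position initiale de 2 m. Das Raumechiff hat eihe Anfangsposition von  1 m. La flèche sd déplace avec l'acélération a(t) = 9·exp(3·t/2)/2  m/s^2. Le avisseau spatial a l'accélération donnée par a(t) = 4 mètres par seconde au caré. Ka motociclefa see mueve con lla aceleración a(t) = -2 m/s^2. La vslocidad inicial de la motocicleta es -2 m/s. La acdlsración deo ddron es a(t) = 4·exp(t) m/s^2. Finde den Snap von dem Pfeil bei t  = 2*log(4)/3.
Wir müssen unsere Gleichung für die Beschleunigung a(t) = 9·exp(3·t/2)/2 2-mal ableiten. Durch Ableiten von der Beschleunigung erhalten wir den Ruck: j(t) = 27·exp(3·t/2)/4. Durch Ableiten von dem Ruck erhalten wir den Snap: s(t) = 81·exp(3·t/2)/8. Aus der Gleichung für den Snap s(t) = 81·exp(3·t/2)/8, setzen wir t = 2*log(4)/3 ein und erhalten s = 81/2.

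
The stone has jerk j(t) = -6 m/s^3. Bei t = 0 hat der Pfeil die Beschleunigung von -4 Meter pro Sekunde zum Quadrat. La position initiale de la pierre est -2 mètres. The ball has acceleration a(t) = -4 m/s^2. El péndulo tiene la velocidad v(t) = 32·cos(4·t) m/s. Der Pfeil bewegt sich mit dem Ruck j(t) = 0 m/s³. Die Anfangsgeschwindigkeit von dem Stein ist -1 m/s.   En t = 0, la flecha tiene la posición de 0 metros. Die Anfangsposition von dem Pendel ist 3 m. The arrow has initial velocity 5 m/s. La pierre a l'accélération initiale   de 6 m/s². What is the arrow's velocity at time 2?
To solve this, we need to take 2 integrals of our jerk equation j(t) = 0. Finding the integral of j(t) and using a(0) = -4: a(t) = -4. The antiderivative of acceleration, with v(0) = 5, gives velocity: v(t) = 5 - 4·t. From the given velocity equation v(t) = 5 - 4·t, we substitute t = 2 to get v = -3.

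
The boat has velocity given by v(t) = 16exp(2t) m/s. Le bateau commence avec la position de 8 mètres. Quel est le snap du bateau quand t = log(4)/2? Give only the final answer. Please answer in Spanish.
En t = log(4)/2, s = 512.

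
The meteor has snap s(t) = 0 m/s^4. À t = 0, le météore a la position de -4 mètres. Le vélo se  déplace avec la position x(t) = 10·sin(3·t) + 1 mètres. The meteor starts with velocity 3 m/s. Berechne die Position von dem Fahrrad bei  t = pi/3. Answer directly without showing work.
Die Position bei t = pi/3 ist x = 1.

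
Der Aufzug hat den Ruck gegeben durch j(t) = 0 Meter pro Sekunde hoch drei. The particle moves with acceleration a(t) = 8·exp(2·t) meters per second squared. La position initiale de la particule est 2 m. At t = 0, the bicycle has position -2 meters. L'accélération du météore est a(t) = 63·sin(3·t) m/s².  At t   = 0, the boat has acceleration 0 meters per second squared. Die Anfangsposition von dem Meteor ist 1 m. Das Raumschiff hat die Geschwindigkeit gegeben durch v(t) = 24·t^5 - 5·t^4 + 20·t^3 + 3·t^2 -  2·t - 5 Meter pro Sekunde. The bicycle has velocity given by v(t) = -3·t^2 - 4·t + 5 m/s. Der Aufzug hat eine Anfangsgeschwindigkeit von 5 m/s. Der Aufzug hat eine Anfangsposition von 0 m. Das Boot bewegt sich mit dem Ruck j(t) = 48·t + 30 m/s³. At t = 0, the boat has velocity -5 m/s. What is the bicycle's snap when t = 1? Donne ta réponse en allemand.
Um dies zu lösen, müssen wir 3 Ableitungen unserer Gleichung für die Geschwindigkeit v(t) = -3·t^2 - 4·t + 5 nehmen. Mit d/dt von v(t) finden wir a(t) = -6·t - 4. Mit d/dt von a(t) finden wir j(t) = -6. Die Ableitung von dem Ruck ergibt den Snap: s(t) = 0. Mit s(t) = 0 und Einsetzen von t = 1, finden wir s = 0.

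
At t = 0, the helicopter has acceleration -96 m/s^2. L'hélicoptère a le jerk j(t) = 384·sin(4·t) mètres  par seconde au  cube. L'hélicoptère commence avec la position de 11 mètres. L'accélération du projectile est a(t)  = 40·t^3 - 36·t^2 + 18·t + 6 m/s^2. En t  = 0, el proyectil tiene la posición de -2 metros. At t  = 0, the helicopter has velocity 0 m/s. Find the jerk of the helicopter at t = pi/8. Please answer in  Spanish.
Tenemos la sacudida j(t) = 384·sin(4·t). Sustituyendo t = pi/8: j(pi/8) = 384.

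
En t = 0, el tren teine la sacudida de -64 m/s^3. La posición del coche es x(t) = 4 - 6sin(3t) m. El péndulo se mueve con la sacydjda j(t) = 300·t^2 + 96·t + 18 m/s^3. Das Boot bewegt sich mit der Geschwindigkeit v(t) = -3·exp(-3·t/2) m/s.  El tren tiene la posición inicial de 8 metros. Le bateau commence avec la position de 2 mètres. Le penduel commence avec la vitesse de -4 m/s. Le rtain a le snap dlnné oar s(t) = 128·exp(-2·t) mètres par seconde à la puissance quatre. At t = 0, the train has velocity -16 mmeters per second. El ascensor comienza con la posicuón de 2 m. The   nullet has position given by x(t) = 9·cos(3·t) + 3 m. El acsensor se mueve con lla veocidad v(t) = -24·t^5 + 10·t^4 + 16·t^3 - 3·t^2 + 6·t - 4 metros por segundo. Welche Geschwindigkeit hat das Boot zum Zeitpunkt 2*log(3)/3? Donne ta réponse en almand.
Aus der Gleichung für die Geschwindigkeit v(t) = -3·exp(-3·t/2), setzen wir t = 2*log(3)/3 ein und erhalten v = -1.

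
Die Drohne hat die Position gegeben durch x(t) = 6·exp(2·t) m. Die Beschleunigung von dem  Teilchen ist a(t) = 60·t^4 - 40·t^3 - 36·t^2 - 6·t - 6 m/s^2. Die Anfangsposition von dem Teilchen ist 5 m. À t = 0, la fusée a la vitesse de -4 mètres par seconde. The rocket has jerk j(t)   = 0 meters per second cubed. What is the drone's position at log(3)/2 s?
From the given position equation x(t) = 6·exp(2·t), we substitute t = log(3)/2 to get x = 18.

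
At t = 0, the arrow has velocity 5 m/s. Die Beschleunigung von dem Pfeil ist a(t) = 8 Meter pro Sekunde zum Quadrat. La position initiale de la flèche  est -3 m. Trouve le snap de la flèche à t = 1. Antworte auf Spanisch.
Para resolver esto, necesitamos tomar 2 derivadas de nuestra ecuación de la aceleración a(t) = 8. Tomando d/dt de a(t), encontramos j(t) = 0. La derivada de la sacudida da el snap: s(t) = 0. Tenemos el snap s(t) = 0. Sustituyendo t = 1: s(1) = 0.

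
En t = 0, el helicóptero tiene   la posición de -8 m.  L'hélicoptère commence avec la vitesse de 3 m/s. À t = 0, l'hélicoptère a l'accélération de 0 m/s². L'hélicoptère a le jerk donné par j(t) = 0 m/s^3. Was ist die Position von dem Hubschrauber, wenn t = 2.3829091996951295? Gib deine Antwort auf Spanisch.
Para resolver esto, necesitamos tomar 3 integrales de nuestra ecuación de la sacudida j(t) = 0. La antiderivada de la sacudida, con a(0) = 0, da la aceleración: a(t) = 0. Tomando ∫a(t)dt y aplicando v(0) = 3, encontramos v(t) = 3. Tomando ∫v(t)dt y aplicando x(0) = -8, encontramos x(t) = 3·t - 8. De la ecuación de la posición x(t) = 3·t - 8, sustituimos t = 2.3829091996951295 para obtener x = -0.851272400914612.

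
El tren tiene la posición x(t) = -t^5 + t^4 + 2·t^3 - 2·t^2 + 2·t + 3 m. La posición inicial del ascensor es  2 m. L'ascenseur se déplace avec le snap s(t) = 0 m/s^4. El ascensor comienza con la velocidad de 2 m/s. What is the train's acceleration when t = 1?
We must differentiate our position equation x(t) = -t^5 + t^4 + 2·t^3 - 2·t^2 + 2·t + 3 2 times. The derivative of position gives velocity: v(t) = -5·t^4 + 4·t^3 + 6·t^2 - 4·t + 2. The derivative of velocity gives acceleration: a(t) = -20·t^3 + 12·t^2 + 12·t - 4. Using a(t) = -20·t^3 + 12·t^2 + 12·t - 4 and substituting t = 1, we find a = 0.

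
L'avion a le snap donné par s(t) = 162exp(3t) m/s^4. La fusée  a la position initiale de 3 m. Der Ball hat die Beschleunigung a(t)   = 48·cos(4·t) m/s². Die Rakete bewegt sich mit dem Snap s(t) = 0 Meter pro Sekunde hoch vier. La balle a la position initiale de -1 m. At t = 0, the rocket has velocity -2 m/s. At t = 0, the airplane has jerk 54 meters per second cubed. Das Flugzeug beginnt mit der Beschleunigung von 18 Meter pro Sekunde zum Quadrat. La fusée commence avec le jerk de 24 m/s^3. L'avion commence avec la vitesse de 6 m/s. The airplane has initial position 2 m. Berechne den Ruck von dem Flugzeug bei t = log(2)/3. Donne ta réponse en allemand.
Um dies zu lösen, müssen wir 1 Integral unserer Gleichung für den Snap s(t) = 162·exp(3·t) finden. Mit ∫s(t)dt und Anwendung von j(0) = 54, finden wir j(t) = 54·exp(3·t). Mit j(t) = 54·exp(3·t) und Einsetzen von t = log(2)/3, finden wir j = 108.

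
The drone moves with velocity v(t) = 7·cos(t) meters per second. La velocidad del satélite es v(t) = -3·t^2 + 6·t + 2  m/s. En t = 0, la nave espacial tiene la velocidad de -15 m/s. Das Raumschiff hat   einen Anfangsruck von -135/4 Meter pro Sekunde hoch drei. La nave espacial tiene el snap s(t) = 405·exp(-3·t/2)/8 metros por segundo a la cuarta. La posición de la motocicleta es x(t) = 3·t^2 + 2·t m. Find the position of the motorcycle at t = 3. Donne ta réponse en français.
En utilisant x(t) = 3·t^2 + 2·t et en substituant t = 3, nous trouvons x = 33.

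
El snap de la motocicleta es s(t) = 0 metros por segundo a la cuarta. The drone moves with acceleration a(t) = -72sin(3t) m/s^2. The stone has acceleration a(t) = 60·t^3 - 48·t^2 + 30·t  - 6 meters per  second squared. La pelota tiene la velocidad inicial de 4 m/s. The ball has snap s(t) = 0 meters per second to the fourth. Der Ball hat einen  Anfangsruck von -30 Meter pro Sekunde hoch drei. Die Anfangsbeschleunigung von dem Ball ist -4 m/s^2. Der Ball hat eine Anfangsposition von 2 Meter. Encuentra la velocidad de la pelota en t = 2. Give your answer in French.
Nous devons intégrer notre équation du snap s(t) = 0 3 fois. L'intégrale du snap est le jerk. En utilisant j(0) = -30, nous obtenons j(t) = -30. En intégrant le jerk et en utilisant la condition initiale a(0) = -4, nous obtenons a(t) = -30·t - 4. La primitive de l'accélération est la vitesse. En utilisant v(0) = 4, nous obtenons v(t) = -15·t^2 - 4·t + 4. En utilisant v(t) = -15·t^2 - 4·t + 4 et en substituant t = 2, nous trouvons v = -64.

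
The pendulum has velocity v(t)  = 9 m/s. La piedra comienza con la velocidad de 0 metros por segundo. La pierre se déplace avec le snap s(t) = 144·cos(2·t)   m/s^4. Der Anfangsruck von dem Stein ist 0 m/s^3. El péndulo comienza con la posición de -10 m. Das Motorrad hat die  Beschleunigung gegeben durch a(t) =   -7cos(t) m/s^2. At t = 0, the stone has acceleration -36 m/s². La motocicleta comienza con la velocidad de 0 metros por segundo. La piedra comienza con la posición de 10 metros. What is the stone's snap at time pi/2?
We have snap s(t) = 144·cos(2·t). Substituting t = pi/2: s(pi/2) = -144.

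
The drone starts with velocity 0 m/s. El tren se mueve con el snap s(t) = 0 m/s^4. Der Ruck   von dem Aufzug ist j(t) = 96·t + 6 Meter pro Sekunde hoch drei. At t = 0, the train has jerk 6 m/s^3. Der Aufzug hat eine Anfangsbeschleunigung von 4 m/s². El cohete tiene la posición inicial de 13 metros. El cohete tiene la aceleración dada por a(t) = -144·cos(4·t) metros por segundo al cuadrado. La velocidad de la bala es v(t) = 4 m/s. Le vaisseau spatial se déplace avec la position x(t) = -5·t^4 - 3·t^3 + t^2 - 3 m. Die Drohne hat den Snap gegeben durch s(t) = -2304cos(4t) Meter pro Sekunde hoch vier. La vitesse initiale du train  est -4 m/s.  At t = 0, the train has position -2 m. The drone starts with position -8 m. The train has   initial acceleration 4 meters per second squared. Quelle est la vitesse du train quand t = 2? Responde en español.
Debemos encontrar la antiderivada de nuestra ecuación del snap s(t) = 0 3 veces. La integral del snap, con j(0) = 6, da la sacudida: j(t) = 6. Tomando ∫j(t)dt y aplicando a(0) = 4, encontramos a(t) = 6·t + 4. La integral de la aceleración, con v(0) = -4, da la velocidad: v(t) = 3·t^2 + 4·t - 4. Usando v(t) = 3·t^2 + 4·t - 4 y sustituyendo t = 2, encontramos v = 16.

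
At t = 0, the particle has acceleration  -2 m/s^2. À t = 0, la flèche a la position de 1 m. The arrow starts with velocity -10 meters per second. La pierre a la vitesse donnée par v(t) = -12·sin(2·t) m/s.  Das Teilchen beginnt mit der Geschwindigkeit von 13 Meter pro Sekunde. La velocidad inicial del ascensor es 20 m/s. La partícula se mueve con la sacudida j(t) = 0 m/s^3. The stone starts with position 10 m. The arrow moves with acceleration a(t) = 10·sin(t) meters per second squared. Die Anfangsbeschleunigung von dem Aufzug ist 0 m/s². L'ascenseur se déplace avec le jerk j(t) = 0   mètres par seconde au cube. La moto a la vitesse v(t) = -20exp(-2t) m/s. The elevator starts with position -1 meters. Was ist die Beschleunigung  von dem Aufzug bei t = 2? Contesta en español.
Debemos encontrar la integral de nuestra ecuación de la sacudida j(t) = 0 1 vez. La antiderivada de la sacudida es la aceleración. Usando a(0) = 0, obtenemos a(t) = 0. Usando a(t) = 0 y sustituyendo t = 2, encontramos a = 0.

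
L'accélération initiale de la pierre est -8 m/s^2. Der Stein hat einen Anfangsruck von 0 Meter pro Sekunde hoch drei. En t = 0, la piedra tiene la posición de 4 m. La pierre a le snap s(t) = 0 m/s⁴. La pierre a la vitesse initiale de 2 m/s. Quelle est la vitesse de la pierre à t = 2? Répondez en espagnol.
Para resolver esto, necesitamos tomar 3 antiderivadas de nuestra ecuación del snap s(t) = 0. Integrando el snap y usando la condición inicial j(0) = 0, obtenemos j(t) = 0. La antiderivada de la sacudida, con a(0) = -8, da la aceleración: a(t) = -8. La antiderivada de la aceleración es la velocidad. Usando v(0) = 2, obtenemos v(t) = 2 - 8·t. Usando v(t) = 2 - 8·t y sustituyendo t = 2, encontramos v = -14.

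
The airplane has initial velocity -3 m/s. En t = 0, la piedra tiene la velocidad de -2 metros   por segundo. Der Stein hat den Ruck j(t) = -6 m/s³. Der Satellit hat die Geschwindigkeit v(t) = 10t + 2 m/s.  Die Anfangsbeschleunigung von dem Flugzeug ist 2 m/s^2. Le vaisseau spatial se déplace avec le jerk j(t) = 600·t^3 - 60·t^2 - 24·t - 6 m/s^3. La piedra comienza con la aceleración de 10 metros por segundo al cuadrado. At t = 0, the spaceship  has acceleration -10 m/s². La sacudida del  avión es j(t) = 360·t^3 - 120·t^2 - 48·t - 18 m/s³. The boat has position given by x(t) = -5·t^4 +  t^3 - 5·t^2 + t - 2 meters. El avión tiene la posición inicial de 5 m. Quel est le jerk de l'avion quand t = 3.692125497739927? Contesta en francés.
Nous avons le jerk j(t) = 360·t^3 - 120·t^2 - 48·t - 18. En substituant t = 3.692125497739927: j(3.692125497739927) = 16287.8646096968.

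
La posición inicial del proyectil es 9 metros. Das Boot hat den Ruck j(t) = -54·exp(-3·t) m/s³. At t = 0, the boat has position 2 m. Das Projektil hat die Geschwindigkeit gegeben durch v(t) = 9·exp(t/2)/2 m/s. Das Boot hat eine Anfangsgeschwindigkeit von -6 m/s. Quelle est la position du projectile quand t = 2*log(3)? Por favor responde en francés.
En partant de la vitesse v(t) = 9·exp(t/2)/2, nous prenons 1 intégrale. L'intégrale de la vitesse, avec x(0) = 9, donne la position: x(t) = 9·exp(t/2). En utilisant x(t) = 9·exp(t/2) et en substituant t = 2*log(3), nous trouvons x = 27.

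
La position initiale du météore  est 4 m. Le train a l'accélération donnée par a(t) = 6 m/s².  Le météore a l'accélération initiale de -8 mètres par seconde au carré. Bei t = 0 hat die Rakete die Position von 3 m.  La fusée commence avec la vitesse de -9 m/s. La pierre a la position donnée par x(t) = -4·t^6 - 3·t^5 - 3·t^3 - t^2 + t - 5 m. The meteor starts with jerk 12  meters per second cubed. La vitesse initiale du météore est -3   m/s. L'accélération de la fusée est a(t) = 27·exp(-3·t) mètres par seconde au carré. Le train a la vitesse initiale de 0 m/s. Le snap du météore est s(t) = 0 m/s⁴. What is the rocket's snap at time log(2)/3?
Starting from acceleration a(t) = 27·exp(-3·t), we take 2 derivatives. Differentiating acceleration, we get jerk: j(t) = -81·exp(-3·t). Taking d/dt of j(t), we find s(t) = 243·exp(-3·t). We have snap s(t) = 243·exp(-3·t). Substituting t = log(2)/3: s(log(2)/3) = 243/2.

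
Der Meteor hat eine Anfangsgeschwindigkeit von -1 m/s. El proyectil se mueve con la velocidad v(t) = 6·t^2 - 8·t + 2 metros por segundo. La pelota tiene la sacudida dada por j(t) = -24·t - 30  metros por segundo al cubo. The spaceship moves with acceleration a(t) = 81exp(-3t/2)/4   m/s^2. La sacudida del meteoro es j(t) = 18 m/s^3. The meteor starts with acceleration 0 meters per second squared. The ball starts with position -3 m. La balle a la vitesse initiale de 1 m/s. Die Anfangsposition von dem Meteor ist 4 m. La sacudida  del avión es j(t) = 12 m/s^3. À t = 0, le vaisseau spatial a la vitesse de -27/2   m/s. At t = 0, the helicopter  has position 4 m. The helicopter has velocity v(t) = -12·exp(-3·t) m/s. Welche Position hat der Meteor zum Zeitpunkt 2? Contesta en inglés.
We need to integrate our jerk equation j(t) = 18 3 times. Finding the integral of j(t) and using a(0) = 0: a(t) = 18·t. Taking ∫a(t)dt and applying v(0) = -1, we find v(t) = 9·t^2 - 1. The integral of velocity is position. Using x(0) = 4, we get x(t) = 3·t^3 - t + 4. From the given position equation x(t) = 3·t^3 - t + 4, we substitute t = 2 to get x = 26.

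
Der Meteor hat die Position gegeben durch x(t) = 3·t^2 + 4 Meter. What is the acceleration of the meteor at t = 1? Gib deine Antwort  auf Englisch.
To solve this, we need to take 2 derivatives of our position equation x(t) = 3·t^2 + 4. Differentiating position, we get velocity: v(t) = 6·t. Differentiating velocity, we get acceleration: a(t) = 6. From the given acceleration equation a(t) = 6, we substitute t = 1 to get a = 6.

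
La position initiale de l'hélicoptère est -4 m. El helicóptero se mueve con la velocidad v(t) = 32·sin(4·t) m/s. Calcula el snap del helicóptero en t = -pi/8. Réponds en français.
En partant de la vitesse v(t) = 32·sin(4·t), nous prenons 3 dérivées. La dérivée de la vitesse donne l'accélération: a(t) = 128·cos(4·t). La dérivée de l'accélération donne le jerk: j(t) = -512·sin(4·t). La dérivée du jerk donne le snap: s(t) = -2048·cos(4·t). Nous avons le snap s(t) = -2048·cos(4·t). En substituant t = -pi/8: s(-pi/8) = 0.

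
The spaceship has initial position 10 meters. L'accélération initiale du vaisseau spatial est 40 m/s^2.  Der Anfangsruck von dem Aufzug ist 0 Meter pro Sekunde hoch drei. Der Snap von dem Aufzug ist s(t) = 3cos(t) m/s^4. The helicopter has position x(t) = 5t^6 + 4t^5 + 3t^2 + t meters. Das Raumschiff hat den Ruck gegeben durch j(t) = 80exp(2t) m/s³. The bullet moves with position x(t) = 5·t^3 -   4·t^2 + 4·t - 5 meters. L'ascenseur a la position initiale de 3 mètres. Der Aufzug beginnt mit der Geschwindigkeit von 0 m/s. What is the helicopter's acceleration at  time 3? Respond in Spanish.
Partiendo de la posición x(t) = 5·t^6 + 4·t^5 + 3·t^2 + t, tomamos 2 derivadas. La derivada de la posición da la velocidad: v(t) = 30·t^5 + 20·t^4 + 6·t + 1. La derivada de la velocidad da la aceleración: a(t) = 150·t^4 + 80·t^3 + 6. De la ecuación de la aceleración a(t) = 150·t^4 + 80·t^3 + 6, sustituimos t = 3 para obtener a = 14316.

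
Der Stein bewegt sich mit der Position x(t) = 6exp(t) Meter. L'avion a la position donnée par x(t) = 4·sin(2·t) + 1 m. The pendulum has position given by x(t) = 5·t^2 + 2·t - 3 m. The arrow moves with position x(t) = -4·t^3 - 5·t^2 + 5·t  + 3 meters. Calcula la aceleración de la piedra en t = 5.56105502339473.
Debemos derivar nuestra ecuación de la posición x(t) = 6·exp(t) 2 veces. Tomando d/dt de x(t), encontramos v(t) = 6·exp(t). Tomando d/dt de v(t), encontramos a(t) = 6·exp(t). Usando a(t) = 6·exp(t) y sustituyendo t = 5.56105502339473, encontramos a = 1560.58260087415.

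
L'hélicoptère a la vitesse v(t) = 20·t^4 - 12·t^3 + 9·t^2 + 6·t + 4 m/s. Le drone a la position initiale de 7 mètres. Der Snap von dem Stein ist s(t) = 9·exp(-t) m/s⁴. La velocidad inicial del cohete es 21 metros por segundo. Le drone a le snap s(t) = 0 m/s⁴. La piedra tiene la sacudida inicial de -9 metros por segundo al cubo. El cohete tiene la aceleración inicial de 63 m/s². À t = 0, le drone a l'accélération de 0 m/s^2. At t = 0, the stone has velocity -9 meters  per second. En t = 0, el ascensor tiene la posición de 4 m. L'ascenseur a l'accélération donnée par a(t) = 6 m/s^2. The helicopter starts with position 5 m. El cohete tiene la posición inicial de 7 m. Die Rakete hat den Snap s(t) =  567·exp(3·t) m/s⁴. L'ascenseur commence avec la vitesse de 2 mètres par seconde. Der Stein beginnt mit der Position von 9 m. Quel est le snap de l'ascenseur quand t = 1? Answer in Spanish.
Debemos derivar nuestra ecuación de la aceleración a(t) = 6 2 veces. Tomando d/dt de a(t), encontramos j(t) = 0. Tomando d/dt de j(t), encontramos s(t) = 0. Tenemos el snap s(t) = 0. Sustituyendo t = 1: s(1) = 0.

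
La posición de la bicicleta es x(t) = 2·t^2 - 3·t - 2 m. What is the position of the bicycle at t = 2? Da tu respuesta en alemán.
Aus der Gleichung für die Position x(t) = 2·t^2 - 3·t - 2, setzen wir t = 2 ein und erhalten x = 0.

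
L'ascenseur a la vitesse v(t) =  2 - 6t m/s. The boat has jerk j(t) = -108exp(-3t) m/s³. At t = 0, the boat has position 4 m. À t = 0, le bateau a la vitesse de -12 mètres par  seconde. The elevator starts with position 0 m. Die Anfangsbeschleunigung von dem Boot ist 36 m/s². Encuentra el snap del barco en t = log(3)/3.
Para resolver esto, necesitamos tomar 1 derivada de nuestra ecuación de la sacudida j(t) = -108·exp(-3·t). Tomando d/dt de j(t), encontramos s(t) = 324·exp(-3·t). De la ecuación del snap s(t) = 324·exp(-3·t), sustituimos t = log(3)/3 para obtener s = 108.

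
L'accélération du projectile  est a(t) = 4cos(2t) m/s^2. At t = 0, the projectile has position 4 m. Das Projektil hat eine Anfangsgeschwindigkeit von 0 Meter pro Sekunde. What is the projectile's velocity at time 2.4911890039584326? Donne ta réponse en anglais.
We must find the antiderivative of our acceleration equation a(t) = 4·cos(2·t) 1 time. Finding the integral of a(t) and using v(0) = 0: v(t) = 2·sin(2·t). Using v(t) = 2·sin(2·t) and substituting t = 2.4911890039584326, we find v = -1.92754764601996.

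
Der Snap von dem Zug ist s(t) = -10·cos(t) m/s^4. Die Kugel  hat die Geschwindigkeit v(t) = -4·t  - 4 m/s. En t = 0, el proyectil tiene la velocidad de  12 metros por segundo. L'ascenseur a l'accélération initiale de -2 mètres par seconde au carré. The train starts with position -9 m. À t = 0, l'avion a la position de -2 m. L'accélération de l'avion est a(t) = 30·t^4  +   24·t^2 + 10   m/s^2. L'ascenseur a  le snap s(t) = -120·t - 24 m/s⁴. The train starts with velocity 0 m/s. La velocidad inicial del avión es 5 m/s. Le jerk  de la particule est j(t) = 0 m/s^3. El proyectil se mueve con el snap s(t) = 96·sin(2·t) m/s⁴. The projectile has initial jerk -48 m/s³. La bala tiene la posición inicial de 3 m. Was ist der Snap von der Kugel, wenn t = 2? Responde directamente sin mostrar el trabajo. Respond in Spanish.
En t = 2, s = 0.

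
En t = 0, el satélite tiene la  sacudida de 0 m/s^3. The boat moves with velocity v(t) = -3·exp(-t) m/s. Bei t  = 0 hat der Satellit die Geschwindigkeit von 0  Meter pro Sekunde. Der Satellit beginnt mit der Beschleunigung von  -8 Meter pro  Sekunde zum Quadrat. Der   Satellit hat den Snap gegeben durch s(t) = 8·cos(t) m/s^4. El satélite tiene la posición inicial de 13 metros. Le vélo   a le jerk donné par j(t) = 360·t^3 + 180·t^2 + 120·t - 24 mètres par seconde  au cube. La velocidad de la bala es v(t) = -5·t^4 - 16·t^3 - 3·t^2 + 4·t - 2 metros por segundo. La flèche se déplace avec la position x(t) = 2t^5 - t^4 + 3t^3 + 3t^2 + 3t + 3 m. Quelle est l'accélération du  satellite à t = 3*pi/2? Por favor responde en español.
Necesitamos integrar nuestra ecuación del snap s(t) = 8·cos(t) 2 veces. Tomando ∫s(t)dt y aplicando j(0) = 0, encontramos j(t) = 8·sin(t). La integral de la sacudida es la aceleración. Usando a(0) = -8, obtenemos a(t) = -8·cos(t). Usando a(t) = -8·cos(t) y sustituyendo t = 3*pi/2, encontramos a = 0.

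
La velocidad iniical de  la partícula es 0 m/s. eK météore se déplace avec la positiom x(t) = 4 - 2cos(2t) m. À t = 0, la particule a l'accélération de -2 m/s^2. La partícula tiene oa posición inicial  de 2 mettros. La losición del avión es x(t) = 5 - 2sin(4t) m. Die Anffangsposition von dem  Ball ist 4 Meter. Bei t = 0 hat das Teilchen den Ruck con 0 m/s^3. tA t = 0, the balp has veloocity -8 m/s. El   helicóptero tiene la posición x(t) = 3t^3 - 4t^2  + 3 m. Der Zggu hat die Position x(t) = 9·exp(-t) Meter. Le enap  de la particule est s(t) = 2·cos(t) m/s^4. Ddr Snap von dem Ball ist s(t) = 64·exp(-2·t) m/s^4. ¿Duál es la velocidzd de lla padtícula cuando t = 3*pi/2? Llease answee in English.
Starting from snap s(t) = 2·cos(t), we take 3 integrals. The antiderivative of snap, with j(0) = 0, gives jerk: j(t) = 2·sin(t). Taking ∫j(t)dt and applying a(0) = -2, we find a(t) = -2·cos(t). The antiderivative of acceleration, with v(0) = 0, gives velocity: v(t) = -2·sin(t). From the given velocity equation v(t) = -2·sin(t), we substitute t = 3*pi/2 to get v = 2.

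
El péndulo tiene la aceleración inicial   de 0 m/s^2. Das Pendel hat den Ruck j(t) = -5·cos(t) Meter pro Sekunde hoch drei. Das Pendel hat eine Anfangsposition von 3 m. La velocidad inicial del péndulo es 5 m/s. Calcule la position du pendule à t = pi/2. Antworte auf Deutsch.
Wir müssen das Integral unserer Gleichung für den Ruck j(t) = -5·cos(t) 3-mal finden. Das Integral von dem Ruck ist die Beschleunigung. Mit a(0) = 0 erhalten wir a(t) = -5·sin(t). Mit ∫a(t)dt und Anwendung von v(0) = 5, finden wir v(t) = 5·cos(t). Das Integral von der Geschwindigkeit, mit x(0) = 3, ergibt die Position: x(t) = 5·sin(t) + 3. Aus der Gleichung für die Position x(t) = 5·sin(t) + 3, setzen wir t = pi/2 ein und erhalten x = 8.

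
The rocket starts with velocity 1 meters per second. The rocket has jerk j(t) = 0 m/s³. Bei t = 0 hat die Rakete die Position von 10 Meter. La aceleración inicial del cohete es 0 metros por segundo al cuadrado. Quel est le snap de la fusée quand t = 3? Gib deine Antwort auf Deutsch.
Wir müssen unsere Gleichung für den Ruck j(t) = 0 1-mal ableiten. Mit d/dt von j(t) finden wir s(t) = 0. Wir haben den Snap s(t) = 0. Durch Einsetzen von t = 3: s(3) = 0.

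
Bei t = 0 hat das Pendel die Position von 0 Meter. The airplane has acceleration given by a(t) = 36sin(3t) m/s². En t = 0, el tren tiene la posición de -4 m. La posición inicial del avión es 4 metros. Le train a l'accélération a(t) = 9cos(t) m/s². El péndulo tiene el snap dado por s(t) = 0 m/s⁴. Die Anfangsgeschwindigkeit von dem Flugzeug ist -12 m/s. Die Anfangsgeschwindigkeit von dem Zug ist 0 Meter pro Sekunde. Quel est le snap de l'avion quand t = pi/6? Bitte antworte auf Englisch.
Starting from acceleration a(t) = 36·sin(3·t), we take 2 derivatives. Differentiating acceleration, we get jerk: j(t) = 108·cos(3·t). The derivative of jerk gives snap: s(t) = -324·sin(3·t). From the given snap equation s(t) = -324·sin(3·t), we substitute t = pi/6 to get s = -324.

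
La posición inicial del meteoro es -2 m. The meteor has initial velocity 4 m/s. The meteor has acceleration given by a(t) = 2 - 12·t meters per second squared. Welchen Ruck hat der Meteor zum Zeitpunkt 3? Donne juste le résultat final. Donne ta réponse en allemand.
Der Ruck bei t = 3 ist j = -12.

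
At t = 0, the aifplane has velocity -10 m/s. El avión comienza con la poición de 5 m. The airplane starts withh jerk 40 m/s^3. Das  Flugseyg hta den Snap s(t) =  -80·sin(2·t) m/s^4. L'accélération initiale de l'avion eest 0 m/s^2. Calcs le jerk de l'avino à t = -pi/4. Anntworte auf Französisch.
En partant du snap s(t) = -80·sin(2·t), nous prenons 1 intégrale. La primitive du snap est le jerk. En utilisant j(0) = 40, nous obtenons j(t) = 40·cos(2·t). En utilisant j(t) = 40·cos(2·t) et en substituant t = -pi/4, nous trouvons j = 0.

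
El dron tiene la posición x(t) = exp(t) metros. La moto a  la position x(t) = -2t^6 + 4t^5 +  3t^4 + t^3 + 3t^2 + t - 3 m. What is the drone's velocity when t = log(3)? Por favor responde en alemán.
Wir müssen unsere Gleichung für die Position x(t) = exp(t) 1-mal ableiten. Mit d/dt von x(t) finden wir v(t) = exp(t). Wir haben die Geschwindigkeit v(t) = exp(t). Durch Einsetzen von t = log(3): v(log(3)) = 3.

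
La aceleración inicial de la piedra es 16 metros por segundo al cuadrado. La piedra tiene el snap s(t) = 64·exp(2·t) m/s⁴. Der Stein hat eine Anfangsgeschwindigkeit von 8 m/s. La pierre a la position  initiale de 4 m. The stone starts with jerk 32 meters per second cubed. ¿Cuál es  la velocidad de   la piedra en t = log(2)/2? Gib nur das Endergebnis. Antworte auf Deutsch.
Die Geschwindigkeit bei t = log(2)/2 ist v = 16.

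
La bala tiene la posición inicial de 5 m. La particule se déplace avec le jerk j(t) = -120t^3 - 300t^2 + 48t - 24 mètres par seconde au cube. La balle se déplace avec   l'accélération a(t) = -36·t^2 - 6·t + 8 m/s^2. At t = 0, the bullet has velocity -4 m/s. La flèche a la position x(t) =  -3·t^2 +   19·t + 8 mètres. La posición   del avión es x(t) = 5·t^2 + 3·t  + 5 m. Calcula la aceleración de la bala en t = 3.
Usando a(t) = -36·t^2 - 6·t + 8 y sustituyendo t = 3, encontramos a = -334.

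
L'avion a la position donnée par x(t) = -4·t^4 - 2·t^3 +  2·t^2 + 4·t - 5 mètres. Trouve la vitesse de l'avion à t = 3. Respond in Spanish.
Debemos derivar nuestra ecuación de la posición x(t) = -4·t^4 - 2·t^3 + 2·t^2 + 4·t - 5 1 vez. Tomando d/dt de x(t), encontramos v(t) = -16·t^3 - 6·t^2 + 4·t + 4. Usando v(t) = -16·t^3 - 6·t^2 + 4·t + 4 y sustituyendo t = 3, encontramos v = -470.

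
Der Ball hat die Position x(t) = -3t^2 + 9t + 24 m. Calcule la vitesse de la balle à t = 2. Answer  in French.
Pour résoudre ceci, nous devons prendre 1 dérivée de notre équation de la position x(t) = -3·t^2 + 9·t + 24. En prenant d/dt de x(t), nous trouvons v(t) = 9 - 6·t. De l'équation de la vitesse v(t) = 9 - 6·t, nous substituons t = 2 pour obtenir v = -3.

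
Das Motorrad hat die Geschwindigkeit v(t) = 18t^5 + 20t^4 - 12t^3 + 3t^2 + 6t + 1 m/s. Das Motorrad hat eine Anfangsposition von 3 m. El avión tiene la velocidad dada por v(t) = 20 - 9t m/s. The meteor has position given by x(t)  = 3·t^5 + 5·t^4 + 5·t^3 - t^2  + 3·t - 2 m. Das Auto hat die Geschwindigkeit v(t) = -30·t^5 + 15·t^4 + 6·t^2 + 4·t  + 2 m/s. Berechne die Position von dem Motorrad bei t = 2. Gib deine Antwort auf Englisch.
To solve this, we need to take 1 antiderivative of our velocity equation v(t) = 18·t^5 + 20·t^4 - 12·t^3 + 3·t^2 + 6·t + 1. Finding the integral of v(t) and using x(0) = 3: x(t) = 3·t^6 + 4·t^5 - 3·t^4 + t^3 + 3·t^2 + t + 3. From the given position equation x(t) = 3·t^6 + 4·t^5 - 3·t^4 + t^3 + 3·t^2 + t + 3, we substitute t = 2 to get x = 297.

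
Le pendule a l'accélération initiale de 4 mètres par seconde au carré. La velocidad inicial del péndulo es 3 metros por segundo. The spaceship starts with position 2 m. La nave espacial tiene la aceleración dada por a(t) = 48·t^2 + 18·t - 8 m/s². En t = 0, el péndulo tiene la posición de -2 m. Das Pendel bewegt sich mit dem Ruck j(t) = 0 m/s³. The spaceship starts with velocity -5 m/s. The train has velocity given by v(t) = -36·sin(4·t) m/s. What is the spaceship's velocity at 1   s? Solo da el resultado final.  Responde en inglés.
At t = 1, v = 12.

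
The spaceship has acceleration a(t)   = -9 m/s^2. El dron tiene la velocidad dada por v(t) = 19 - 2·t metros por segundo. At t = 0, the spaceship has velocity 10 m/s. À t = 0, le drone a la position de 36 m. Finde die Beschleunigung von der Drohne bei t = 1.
Wir müssen unsere Gleichung für die Geschwindigkeit v(t) = 19 - 2·t 1-mal ableiten. Mit d/dt von v(t) finden wir a(t) = -2. Wir haben die Beschleunigung a(t) = -2. Durch Einsetzen von t = 1: a(1) = -2.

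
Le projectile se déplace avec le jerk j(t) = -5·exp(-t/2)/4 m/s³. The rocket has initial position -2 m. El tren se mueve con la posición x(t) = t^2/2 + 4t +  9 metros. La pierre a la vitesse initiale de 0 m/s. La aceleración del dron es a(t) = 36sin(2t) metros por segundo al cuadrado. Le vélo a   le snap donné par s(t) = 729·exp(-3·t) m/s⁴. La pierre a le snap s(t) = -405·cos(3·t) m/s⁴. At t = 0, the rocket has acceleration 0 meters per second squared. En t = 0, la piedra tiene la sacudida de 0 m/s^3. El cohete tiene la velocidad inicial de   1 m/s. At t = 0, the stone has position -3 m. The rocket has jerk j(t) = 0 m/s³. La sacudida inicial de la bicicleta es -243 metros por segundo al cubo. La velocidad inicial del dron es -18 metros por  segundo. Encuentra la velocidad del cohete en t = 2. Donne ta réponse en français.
Nous devons intégrer notre équation du jerk j(t) = 0 2 fois. L'intégrale du jerk est l'accélération. En utilisant a(0) = 0, nous obtenons a(t) = 0. En prenant ∫a(t)dt et en appliquant v(0) = 1, nous trouvons v(t) = 1. En utilisant v(t) = 1 et en substituant t = 2, nous trouvons v = 1.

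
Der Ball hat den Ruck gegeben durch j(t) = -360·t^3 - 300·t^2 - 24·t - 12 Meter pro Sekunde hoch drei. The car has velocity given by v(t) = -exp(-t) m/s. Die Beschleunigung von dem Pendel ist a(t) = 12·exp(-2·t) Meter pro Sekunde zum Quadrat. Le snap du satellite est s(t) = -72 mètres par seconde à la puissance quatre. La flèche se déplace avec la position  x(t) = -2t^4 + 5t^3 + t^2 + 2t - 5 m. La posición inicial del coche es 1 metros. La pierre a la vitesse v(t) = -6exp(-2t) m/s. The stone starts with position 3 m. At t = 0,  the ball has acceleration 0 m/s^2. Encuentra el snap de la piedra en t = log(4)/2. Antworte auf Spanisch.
Partiendo de la velocidad v(t) = -6·exp(-2·t), tomamos 3 derivadas. La derivada de la velocidad da la aceleración: a(t) = 12·exp(-2·t). La derivada de la aceleración da la sacudida: j(t) = -24·exp(-2·t). La derivada de la sacudida da el snap: s(t) = 48·exp(-2·t). De la ecuación del snap s(t) = 48·exp(-2·t), sustituimos t = log(4)/2 para obtener s = 12.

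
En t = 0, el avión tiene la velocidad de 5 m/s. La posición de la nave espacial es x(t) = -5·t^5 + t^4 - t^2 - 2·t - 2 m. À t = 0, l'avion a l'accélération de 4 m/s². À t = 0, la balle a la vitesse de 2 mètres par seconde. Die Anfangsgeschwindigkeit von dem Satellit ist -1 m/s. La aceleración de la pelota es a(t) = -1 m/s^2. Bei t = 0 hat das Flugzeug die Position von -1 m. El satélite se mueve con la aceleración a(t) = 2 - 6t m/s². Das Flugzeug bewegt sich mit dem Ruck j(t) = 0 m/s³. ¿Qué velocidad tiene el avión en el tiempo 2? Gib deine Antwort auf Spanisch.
Debemos encontrar la antiderivada de nuestra ecuación de la sacudida j(t) = 0 2 veces. Tomando ∫j(t)dt y aplicando a(0) = 4, encontramos a(t) = 4. La integral de la aceleración es la velocidad. Usando v(0) = 5, obtenemos v(t) = 4·t + 5. Usando v(t) = 4·t + 5 y sustituyendo t = 2, encontramos v = 13.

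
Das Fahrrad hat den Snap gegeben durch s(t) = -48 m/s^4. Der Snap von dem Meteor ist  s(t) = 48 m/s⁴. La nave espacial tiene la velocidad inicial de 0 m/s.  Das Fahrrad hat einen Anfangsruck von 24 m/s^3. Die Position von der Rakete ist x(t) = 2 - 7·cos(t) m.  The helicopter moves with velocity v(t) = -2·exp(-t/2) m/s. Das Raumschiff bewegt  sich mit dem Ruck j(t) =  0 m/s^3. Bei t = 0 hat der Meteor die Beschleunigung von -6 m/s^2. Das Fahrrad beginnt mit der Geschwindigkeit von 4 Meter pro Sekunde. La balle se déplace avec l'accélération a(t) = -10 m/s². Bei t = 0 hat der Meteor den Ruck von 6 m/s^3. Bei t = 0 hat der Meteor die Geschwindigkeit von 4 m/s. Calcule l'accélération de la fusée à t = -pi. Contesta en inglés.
We must differentiate our position equation x(t) = 2 - 7·cos(t) 2 times. Differentiating position, we get velocity: v(t) = 7·sin(t). Taking d/dt of v(t), we find a(t) = 7·cos(t). We have acceleration a(t) = 7·cos(t). Substituting t = -pi: a(-pi) = -7.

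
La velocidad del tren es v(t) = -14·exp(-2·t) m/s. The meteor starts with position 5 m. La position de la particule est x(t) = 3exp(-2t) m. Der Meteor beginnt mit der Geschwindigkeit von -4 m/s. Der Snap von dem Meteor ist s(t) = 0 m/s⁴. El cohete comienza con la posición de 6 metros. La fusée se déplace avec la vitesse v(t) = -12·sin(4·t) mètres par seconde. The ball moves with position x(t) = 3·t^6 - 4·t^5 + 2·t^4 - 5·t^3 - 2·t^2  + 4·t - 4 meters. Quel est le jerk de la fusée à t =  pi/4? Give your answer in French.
En partant de la vitesse v(t) = -12·sin(4·t), nous prenons 2 dérivées. En prenant d/dt de v(t), nous trouvons a(t) = -48·cos(4·t). La dérivée de l'accélération donne le jerk: j(t) = 192·sin(4·t). Nous avons le jerk j(t) = 192·sin(4·t). En substituant t = pi/4: j(pi/4) = 0.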